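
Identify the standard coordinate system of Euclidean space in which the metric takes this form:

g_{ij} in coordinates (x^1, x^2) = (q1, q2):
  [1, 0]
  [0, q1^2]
The line element ds^2 = dq1^2 + q1^2 dq2^2 is dr^2 + r^2 dθ^2 with q1 = r, q2 = θ.
polar coordinates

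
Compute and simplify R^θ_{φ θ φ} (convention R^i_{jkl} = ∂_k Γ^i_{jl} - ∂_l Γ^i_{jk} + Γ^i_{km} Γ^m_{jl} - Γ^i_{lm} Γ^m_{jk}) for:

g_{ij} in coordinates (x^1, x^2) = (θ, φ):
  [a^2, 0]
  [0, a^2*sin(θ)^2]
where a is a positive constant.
Non-zero Christoffel symbols (Γ^k_{ij} = Γ^k_{ji}):
Γ^θ_{φ φ} = -sin(2*θ)/2
Γ^φ_{θ φ} = 1/tan(θ)
R^θ_{φ θ φ} = ∂_θ Γ^θ_{φ φ} - ∂_φ Γ^θ_{φ θ} + Γ^θ_{θ m} Γ^m_{φ φ} - Γ^θ_{φ m} Γ^m_{φ θ}
  = (-cos(2*θ)) - (0) + (0) - (-cos(θ)^2) = sin(θ)^2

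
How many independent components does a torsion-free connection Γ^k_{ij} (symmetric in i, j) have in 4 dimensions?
Γ^k_{ij} has n choices for the upper index and n(n+1)/2 independent symmetric lower index pairs.
Total = 4 × 4×5/2 = 4 × 10 = 40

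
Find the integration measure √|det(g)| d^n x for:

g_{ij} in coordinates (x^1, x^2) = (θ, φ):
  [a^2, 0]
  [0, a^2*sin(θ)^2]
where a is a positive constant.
det(g) = a^4*sin(θ)^2
√|det(g)| = a^2*sin(θ) (taking 0 < θ < π so that |sin(θ)| = sin(θ))
Volume element: dV = a^2*sin(θ) dθ dφ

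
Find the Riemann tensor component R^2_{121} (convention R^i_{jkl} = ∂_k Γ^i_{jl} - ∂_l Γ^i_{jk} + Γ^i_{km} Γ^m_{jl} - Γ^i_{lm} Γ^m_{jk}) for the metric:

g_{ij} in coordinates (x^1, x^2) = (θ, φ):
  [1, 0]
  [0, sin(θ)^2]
Non-zero Christoffel symbols (Γ^k_{ij} = Γ^k_{ji}):
Γ^θ_{φ φ} = -sin(2*θ)/2
Γ^φ_{θ φ} = 1/tan(θ)
R^φ_{θ φ θ} = ∂_φ Γ^φ_{θ θ} - ∂_θ Γ^φ_{θ φ} + Γ^φ_{φ m} Γ^m_{θ θ} - Γ^φ_{θ m} Γ^m_{θ φ}
  = (0) - (-1/sin(θ)^2) + (0) - (1/tan(θ)^2) = 1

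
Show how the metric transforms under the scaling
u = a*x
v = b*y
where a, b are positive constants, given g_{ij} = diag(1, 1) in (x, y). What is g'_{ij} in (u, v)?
Invert the transformation: x = u/a, y = v/b
g'_{ij} = (∂x^k/∂x'^i)(∂x^l/∂x'^j) g_{kl}; with g_{kl} = δ_{kl} this is Σ_k (∂x^k/∂x'^i)(∂x^k/∂x'^j).
Jacobian: ∂x/∂u = 1/a, ∂x/∂v = 0, ∂y/∂u = 0, ∂y/∂v = 1/b
g'_{uu} = (1/a)(1/a) + (0)(0) = 1/a^2
g'_{uv} = (1/a)(0) + (0)(1/b) = 0
g'_{vv} = (0)(0) + (1/b)(1/b) = 1/b^2
g'_{ij} = diag(1/a^2, 1/b^2)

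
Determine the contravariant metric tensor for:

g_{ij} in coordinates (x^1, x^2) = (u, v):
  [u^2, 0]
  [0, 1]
The metric is diagonal, so g^{ij} is diagonal with entries 1/g_{ii}: diag(1/(u^2), 1).
g^{ij}:
  [1/u^2, 0]
  [0, 1]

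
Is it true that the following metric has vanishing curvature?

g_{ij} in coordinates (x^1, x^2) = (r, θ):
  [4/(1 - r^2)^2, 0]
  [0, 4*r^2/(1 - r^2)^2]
Non-zero Christoffel symbols:
Γ^r_{r r} = 2*r/(1 - r^2)
Γ^r_{θ θ} = (r^3 + r)/(r^2 - 1)
Γ^θ_{r θ} = (-r^2 - 1)/(r^3 - r)
Ricci tensor: R_{rr} = -4/(r^2 - 1)^2, R_{rθ} = 0, R_{θθ} = -4*r^2/(r^2 - 1)^2
The Ricci tensor is non-zero, so the Riemann tensor is non-zero: not flat.
No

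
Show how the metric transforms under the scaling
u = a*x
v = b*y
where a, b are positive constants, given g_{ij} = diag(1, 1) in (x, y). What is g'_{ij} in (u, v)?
Invert the transformation: x = u/a, y = v/b
g'_{ij} = (∂x^k/∂x'^i)(∂x^l/∂x'^j) g_{kl}; with g_{kl} = δ_{kl} this is Σ_k (∂x^k/∂x'^i)(∂x^k/∂x'^j).
Jacobian: ∂x/∂u = 1/a, ∂x/∂v = 0, ∂y/∂u = 0, ∂y/∂v = 1/b
g'_{uu} = (1/a)(1/a) + (0)(0) = 1/a^2
g'_{uv} = (1/a)(0) + (0)(1/b) = 0
g'_{vv} = (0)(0) + (1/b)(1/b) = 1/b^2
g'_{ij} = diag(1/a^2, 1/b^2)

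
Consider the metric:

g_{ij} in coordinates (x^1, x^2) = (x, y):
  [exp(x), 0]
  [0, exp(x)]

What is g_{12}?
With x^1 = x, x^2 = y, g_{12} = g_{xy} is the row-1, column-2 entry of the matrix.
g_{12} = 0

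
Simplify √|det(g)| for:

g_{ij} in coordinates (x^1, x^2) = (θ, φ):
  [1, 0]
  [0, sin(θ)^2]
det(g) = sin(θ)^2
√|det(g)| = sin(θ) (taking 0 < θ < π so that |sin(θ)| = sin(θ))
Volume element: dV = sin(θ) dθ dφ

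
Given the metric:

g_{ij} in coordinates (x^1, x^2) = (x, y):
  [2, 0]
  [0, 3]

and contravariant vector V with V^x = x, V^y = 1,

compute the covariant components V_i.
V_i = g_{ij} V^j:
V_x = (2)(x) + (0)(1) = 2*x
V_y = (0)(x) + (3)(1) = 3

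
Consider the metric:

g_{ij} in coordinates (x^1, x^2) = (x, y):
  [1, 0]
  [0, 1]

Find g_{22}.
With x^1 = x, x^2 = y, g_{22} = g_{yy} is the row-2, column-2 entry of the matrix.
g_{22} = 1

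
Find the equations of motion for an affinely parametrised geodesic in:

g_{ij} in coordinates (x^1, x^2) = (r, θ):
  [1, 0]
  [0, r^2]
Geodesic equation: d^2x^k/dλ^2 + Γ^k_{ij} (dx^i/dλ)(dx^j/dλ) = 0.
Non-zero Christoffel symbols:
Γ^r_{θ θ} = -r
Γ^θ_{r θ} = 1/r
Substituting (the symmetric pair Γ^k_{ij}, Γ^k_{ji} combines into a factor 2):
d^2r/dλ^2 - r (dθ/dλ)^2 = 0
d^2θ/dλ^2 + (2/r) (dr/dλ)(dθ/dλ) = 0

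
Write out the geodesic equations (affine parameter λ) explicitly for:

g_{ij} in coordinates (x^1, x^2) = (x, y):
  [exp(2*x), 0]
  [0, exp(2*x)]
Geodesic equation: d^2x^k/dλ^2 + Γ^k_{ij} (dx^i/dλ)(dx^j/dλ) = 0.
Non-zero Christoffel symbols:
Γ^x_{x x} = 1
Γ^x_{y y} = -1
Γ^y_{x y} = 1
Substituting (the symmetric pair Γ^k_{ij}, Γ^k_{ji} combines into a factor 2):
d^2x/dλ^2 + (dx/dλ)^2 - (dy/dλ)^2 = 0
d^2y/dλ^2 + 2 (dx/dλ)(dy/dλ) = 0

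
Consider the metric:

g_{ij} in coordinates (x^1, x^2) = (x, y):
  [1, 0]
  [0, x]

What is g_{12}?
With x^1 = x, x^2 = y, g_{12} = g_{xy} is the row-1, column-2 entry of the matrix.
g_{12} = 0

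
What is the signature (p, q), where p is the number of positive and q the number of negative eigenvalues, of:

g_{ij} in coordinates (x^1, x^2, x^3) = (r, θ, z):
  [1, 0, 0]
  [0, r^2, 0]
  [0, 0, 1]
The metric is diagonal, so its eigenvalues are the diagonal entries: 1, r^2, 1 (at a generic point, where coordinate-dependent entries are positive).
3 positive, 0 negative.
(3, 0) - Riemannian (positive definite)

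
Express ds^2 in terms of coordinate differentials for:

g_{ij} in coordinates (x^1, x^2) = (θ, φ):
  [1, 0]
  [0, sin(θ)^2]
ds^2 = g_{ij} dx^i dx^j; only the non-zero components contribute.
ds^2 = dθ^2 + sin(θ)^2 dφ^2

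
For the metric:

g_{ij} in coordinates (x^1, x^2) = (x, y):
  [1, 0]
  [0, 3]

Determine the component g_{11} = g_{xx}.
With x^1 = x, x^2 = y, g_{11} = g_{xx} is the row-1, column-1 entry of the matrix.
g_{11} = 1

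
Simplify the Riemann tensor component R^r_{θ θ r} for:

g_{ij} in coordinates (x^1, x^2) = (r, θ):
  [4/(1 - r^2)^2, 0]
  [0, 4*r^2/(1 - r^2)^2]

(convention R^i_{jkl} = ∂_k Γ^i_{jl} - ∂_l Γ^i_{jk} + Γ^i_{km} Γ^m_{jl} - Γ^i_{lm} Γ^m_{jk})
Non-zero Christoffel symbols (Γ^k_{ij} = Γ^k_{ji}):
Γ^r_{r r} = 2*r/(1 - r^2)
Γ^r_{θ θ} = (r^3 + r)/(r^2 - 1)
Γ^θ_{r θ} = (-r^2 - 1)/(r^3 - r)
R^r_{θ θ r} = ∂_θ Γ^r_{θ r} - ∂_r Γ^r_{θ θ} + Γ^r_{θ m} Γ^m_{θ r} - Γ^r_{r m} Γ^m_{θ θ}
  = (0) - ((r^4 - 4*r^2 - 1)/(r^2 - 1)^2) + (-(r^2 + 1)^2/(r^2 - 1)^2) - (-2*r^2*(r^2 + 1)/(r^2 - 1)^2) = 4*r^2/(r^2 - 1)^2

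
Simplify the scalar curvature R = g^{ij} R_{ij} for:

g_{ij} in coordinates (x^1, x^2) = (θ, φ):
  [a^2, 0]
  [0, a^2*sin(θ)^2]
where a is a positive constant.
Non-zero Christoffel symbols (Γ^k_{ij} = Γ^k_{ji}):
Γ^θ_{φ φ} = -sin(2*θ)/2
Γ^φ_{θ φ} = 1/tan(θ)
Ricci tensor (R_{ij} = R^k_{ikj}): R_{θθ} = 1, R_{θφ} = 0, R_{φφ} = sin(θ)^2
Inverse metric: g^{θθ} = 1/a^2, g^{φφ} = 1/(a^2*sin(θ)^2)
R = g^{ij} R_{ij} = (1/a^2)(1) + (1/(a^2*sin(θ)^2))(sin(θ)^2) = 2/a^2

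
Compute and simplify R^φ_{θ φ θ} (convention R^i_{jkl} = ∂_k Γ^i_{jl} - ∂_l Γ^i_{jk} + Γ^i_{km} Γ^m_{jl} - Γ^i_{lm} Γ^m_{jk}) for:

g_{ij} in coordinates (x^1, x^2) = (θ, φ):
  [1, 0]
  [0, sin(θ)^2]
Non-zero Christoffel symbols (Γ^k_{ij} = Γ^k_{ji}):
Γ^θ_{φ φ} = -sin(2*θ)/2
Γ^φ_{θ φ} = 1/tan(θ)
R^φ_{θ φ θ} = ∂_φ Γ^φ_{θ θ} - ∂_θ Γ^φ_{θ φ} + Γ^φ_{φ m} Γ^m_{θ θ} - Γ^φ_{θ m} Γ^m_{θ φ}
  = (0) - (-1/sin(θ)^2) + (0) - (1/tan(θ)^2) = 1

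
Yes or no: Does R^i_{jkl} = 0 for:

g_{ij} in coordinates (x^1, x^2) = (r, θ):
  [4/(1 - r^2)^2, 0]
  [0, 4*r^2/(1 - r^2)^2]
Non-zero Christoffel symbols:
Γ^r_{r r} = 2*r/(1 - r^2)
Γ^r_{θ θ} = (r^3 + r)/(r^2 - 1)
Γ^θ_{r θ} = (-r^2 - 1)/(r^3 - r)
Ricci tensor: R_{rr} = -4/(r^2 - 1)^2, R_{rθ} = 0, R_{θθ} = -4*r^2/(r^2 - 1)^2
The Ricci tensor is non-zero, so the Riemann tensor is non-zero: not flat.
No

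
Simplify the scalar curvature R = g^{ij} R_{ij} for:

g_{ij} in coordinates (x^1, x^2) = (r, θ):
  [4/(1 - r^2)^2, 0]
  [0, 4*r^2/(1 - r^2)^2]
Non-zero Christoffel symbols (Γ^k_{ij} = Γ^k_{ji}):
Γ^r_{r r} = 2*r/(1 - r^2)
Γ^r_{θ θ} = (r^3 + r)/(r^2 - 1)
Γ^θ_{r θ} = (-r^2 - 1)/(r^3 - r)
Ricci tensor (R_{ij} = R^k_{ikj}): R_{rr} = -4/(r^2 - 1)^2, R_{rθ} = 0, R_{θθ} = -4*r^2/(r^2 - 1)^2
Inverse metric: g^{rr} = (1 - r^2)^2/4, g^{θθ} = (1 - r^2)^2/(4*r^2)
R = g^{ij} R_{ij} = ((1 - r^2)^2/4)(-4/(r^2 - 1)^2) + ((1 - r^2)^2/(4*r^2))(-4*r^2/(r^2 - 1)^2) = -2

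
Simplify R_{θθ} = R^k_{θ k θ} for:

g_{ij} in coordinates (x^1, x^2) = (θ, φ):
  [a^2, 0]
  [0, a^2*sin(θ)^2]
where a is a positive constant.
Non-zero Christoffel symbols (Γ^k_{ij} = Γ^k_{ji}):
Γ^θ_{φ φ} = -sin(2*θ)/2
Γ^φ_{θ φ} = 1/tan(θ)
R^θ_{θ θ θ} = 0 (a repeated index in an antisymmetric pair)
R^φ_{θ φ θ} = ∂_φ Γ^φ_{θ θ} - ∂_θ Γ^φ_{θ φ} + Γ^φ_{φ m} Γ^m_{θ θ} - Γ^φ_{θ m} Γ^m_{θ φ}
  = (0) - (-1/sin(θ)^2) + (0) - (1/tan(θ)^2) = 1
R_{θθ} = R^θ_{θ θ θ} + R^φ_{θ φ θ} = (0) + (1) = 1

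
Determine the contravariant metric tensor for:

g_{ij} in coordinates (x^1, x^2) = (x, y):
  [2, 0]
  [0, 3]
The metric is diagonal, so g^{ij} is diagonal with entries 1/g_{ii}: diag(1/2, 1/3).
g^{ij}:
  [1/2, 0]
  [0, 1/3]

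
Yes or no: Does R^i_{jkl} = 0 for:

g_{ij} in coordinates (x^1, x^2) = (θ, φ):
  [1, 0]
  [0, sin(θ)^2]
Non-zero Christoffel symbols:
Γ^θ_{φ φ} = -sin(2*θ)/2
Γ^φ_{θ φ} = 1/tan(θ)
Ricci tensor: R_{θθ} = 1, R_{θφ} = 0, R_{φφ} = sin(θ)^2
The Ricci tensor is non-zero, so the Riemann tensor is non-zero: not flat.
No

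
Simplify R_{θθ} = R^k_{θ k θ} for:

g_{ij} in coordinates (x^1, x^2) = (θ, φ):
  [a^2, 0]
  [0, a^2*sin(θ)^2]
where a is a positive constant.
Non-zero Christoffel symbols (Γ^k_{ij} = Γ^k_{ji}):
Γ^θ_{φ φ} = -sin(2*θ)/2
Γ^φ_{θ φ} = 1/tan(θ)
R^θ_{θ θ θ} = 0 (a repeated index in an antisymmetric pair)
R^φ_{θ φ θ} = ∂_φ Γ^φ_{θ θ} - ∂_θ Γ^φ_{θ φ} + Γ^φ_{φ m} Γ^m_{θ θ} - Γ^φ_{θ m} Γ^m_{θ φ}
  = (0) - (-1/sin(θ)^2) + (0) - (1/tan(θ)^2) = 1
R_{θθ} = R^θ_{θ θ θ} + R^φ_{θ φ θ} = (0) + (1) = 1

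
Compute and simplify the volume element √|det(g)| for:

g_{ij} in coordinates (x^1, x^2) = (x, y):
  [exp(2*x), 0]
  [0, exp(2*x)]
det(g) = exp(4*x)
√|det(g)| = exp(2*x)
Volume element: dV = exp(2*x) dx dy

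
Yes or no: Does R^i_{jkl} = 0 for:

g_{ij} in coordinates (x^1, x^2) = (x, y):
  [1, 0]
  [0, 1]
All metric components are constant, so every Christoffel symbol vanishes and R^i_{jkl} = 0.
Yes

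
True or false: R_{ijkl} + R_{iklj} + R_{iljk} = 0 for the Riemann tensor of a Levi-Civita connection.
This is the first (algebraic) Bianchi identity.
True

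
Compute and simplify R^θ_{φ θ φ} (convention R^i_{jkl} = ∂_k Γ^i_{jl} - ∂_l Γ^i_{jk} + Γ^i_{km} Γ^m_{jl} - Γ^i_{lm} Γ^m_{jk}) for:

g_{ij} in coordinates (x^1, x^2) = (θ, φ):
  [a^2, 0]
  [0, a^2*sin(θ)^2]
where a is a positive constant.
Non-zero Christoffel symbols (Γ^k_{ij} = Γ^k_{ji}):
Γ^θ_{φ φ} = -sin(2*θ)/2
Γ^φ_{θ φ} = 1/tan(θ)
R^θ_{φ θ φ} = ∂_θ Γ^θ_{φ φ} - ∂_φ Γ^θ_{φ θ} + Γ^θ_{θ m} Γ^m_{φ φ} - Γ^θ_{φ m} Γ^m_{φ θ}
  = (-cos(2*θ)) - (0) + (0) - (-cos(θ)^2) = sin(θ)^2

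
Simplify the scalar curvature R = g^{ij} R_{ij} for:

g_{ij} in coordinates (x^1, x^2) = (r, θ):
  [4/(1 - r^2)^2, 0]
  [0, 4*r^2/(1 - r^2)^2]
Non-zero Christoffel symbols (Γ^k_{ij} = Γ^k_{ji}):
Γ^r_{r r} = 2*r/(1 - r^2)
Γ^r_{θ θ} = (r^3 + r)/(r^2 - 1)
Γ^θ_{r θ} = (-r^2 - 1)/(r^3 - r)
Ricci tensor (R_{ij} = R^k_{ikj}): R_{rr} = -4/(r^2 - 1)^2, R_{rθ} = 0, R_{θθ} = -4*r^2/(r^2 - 1)^2
Inverse metric: g^{rr} = (1 - r^2)^2/4, g^{θθ} = (1 - r^2)^2/(4*r^2)
R = g^{ij} R_{ij} = ((1 - r^2)^2/4)(-4/(r^2 - 1)^2) + ((1 - r^2)^2/(4*r^2))(-4*r^2/(r^2 - 1)^2) = -2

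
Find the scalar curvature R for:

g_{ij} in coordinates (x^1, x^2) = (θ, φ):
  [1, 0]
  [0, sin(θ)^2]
Non-zero Christoffel symbols (Γ^k_{ij} = Γ^k_{ji}):
Γ^θ_{φ φ} = -sin(2*θ)/2
Γ^φ_{θ φ} = 1/tan(θ)
Ricci tensor (R_{ij} = R^k_{ikj}): R_{θθ} = 1, R_{θφ} = 0, R_{φφ} = sin(θ)^2
Inverse metric: g^{θθ} = 1, g^{φφ} = 1/sin(θ)^2
R = g^{ij} R_{ij} = (1)(1) + (1/sin(θ)^2)(sin(θ)^2) = 2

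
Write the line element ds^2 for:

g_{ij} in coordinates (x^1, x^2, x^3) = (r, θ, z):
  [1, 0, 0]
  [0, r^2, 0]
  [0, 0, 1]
ds^2 = g_{ij} dx^i dx^j; only the non-zero components contribute.
ds^2 = dr^2 + r^2 dθ^2 + dz^2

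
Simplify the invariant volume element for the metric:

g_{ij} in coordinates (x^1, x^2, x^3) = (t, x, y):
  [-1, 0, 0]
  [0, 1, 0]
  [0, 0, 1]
det(g) = -1
√|det(g)| = 1
Volume element: dV = 1 dt dx dy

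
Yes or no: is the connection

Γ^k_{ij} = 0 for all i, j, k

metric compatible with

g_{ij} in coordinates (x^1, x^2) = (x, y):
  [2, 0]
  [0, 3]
Using ∇_k g_{ij} = ∂_k g_{ij} - Γ^m_{ki} g_{mj} - Γ^m_{kj} g_{im}:
e.g. ∇_y g_{xy} = (0) - (0) - (0) = 0
Every component ∇_k g_{ij} vanishes: the connection is metric compatible.
Yes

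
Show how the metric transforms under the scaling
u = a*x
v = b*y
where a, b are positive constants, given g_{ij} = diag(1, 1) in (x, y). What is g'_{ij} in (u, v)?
Invert the transformation: x = u/a, y = v/b
g'_{ij} = (∂x^k/∂x'^i)(∂x^l/∂x'^j) g_{kl}; with g_{kl} = δ_{kl} this is Σ_k (∂x^k/∂x'^i)(∂x^k/∂x'^j).
Jacobian: ∂x/∂u = 1/a, ∂x/∂v = 0, ∂y/∂u = 0, ∂y/∂v = 1/b
g'_{uu} = (1/a)(1/a) + (0)(0) = 1/a^2
g'_{uv} = (1/a)(0) + (0)(1/b) = 0
g'_{vv} = (0)(0) + (1/b)(1/b) = 1/b^2
g'_{ij} = diag(1/a^2, 1/b^2)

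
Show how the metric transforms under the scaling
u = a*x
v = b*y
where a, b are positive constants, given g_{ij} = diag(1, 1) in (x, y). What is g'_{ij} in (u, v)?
Invert the transformation: x = u/a, y = v/b
g'_{ij} = (∂x^k/∂x'^i)(∂x^l/∂x'^j) g_{kl}; with g_{kl} = δ_{kl} this is Σ_k (∂x^k/∂x'^i)(∂x^k/∂x'^j).
Jacobian: ∂x/∂u = 1/a, ∂x/∂v = 0, ∂y/∂u = 0, ∂y/∂v = 1/b
g'_{uu} = (1/a)(1/a) + (0)(0) = 1/a^2
g'_{uv} = (1/a)(0) + (0)(1/b) = 0
g'_{vv} = (0)(0) + (1/b)(1/b) = 1/b^2
g'_{ij} = diag(1/a^2, 1/b^2)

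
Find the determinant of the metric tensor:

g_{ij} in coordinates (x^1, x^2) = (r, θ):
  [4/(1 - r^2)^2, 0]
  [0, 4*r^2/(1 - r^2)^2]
For a 2×2 metric: det(g) = g_{11}·g_{22} - g_{12}·g_{21}
= (4/(1 - r^2)^2)·(4*r^2/(1 - r^2)^2) - (0)·(0)
= 16*r^2/(1 - r^2)^4 - 0
det(g) = 16*r^2/(1 - r^2)^4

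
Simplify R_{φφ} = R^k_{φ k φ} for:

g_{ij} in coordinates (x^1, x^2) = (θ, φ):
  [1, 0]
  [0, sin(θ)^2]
Non-zero Christoffel symbols (Γ^k_{ij} = Γ^k_{ji}):
Γ^θ_{φ φ} = -sin(2*θ)/2
Γ^φ_{θ φ} = 1/tan(θ)
R^θ_{φ θ φ} = ∂_θ Γ^θ_{φ φ} - ∂_φ Γ^θ_{φ θ} + Γ^θ_{θ m} Γ^m_{φ φ} - Γ^θ_{φ m} Γ^m_{φ θ}
  = (-cos(2*θ)) - (0) + (0) - (-cos(θ)^2) = sin(θ)^2
R^φ_{φ φ φ} = 0 (a repeated index in an antisymmetric pair)
R_{φφ} = R^θ_{φ θ φ} + R^φ_{φ φ φ} = (sin(θ)^2) + (0) = sin(θ)^2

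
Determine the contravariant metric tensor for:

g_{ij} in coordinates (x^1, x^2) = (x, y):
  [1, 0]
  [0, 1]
The metric is diagonal, so g^{ij} is diagonal with entries 1/g_{ii}: diag(1, 1).
g^{ij}:
  [1, 0]
  [0, 1]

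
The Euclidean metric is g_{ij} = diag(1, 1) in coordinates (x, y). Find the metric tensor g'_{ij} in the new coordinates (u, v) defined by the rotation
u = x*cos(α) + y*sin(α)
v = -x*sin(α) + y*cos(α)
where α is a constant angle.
Invert the transformation: x = u*cos(α) - v*sin(α), y = u*sin(α) + v*cos(α)
g'_{ij} = (∂x^k/∂x'^i)(∂x^l/∂x'^j) g_{kl}; with g_{kl} = δ_{kl} this is Σ_k (∂x^k/∂x'^i)(∂x^k/∂x'^j).
Jacobian: ∂x/∂u = cos(α), ∂x/∂v = -sin(α), ∂y/∂u = sin(α), ∂y/∂v = cos(α)
g'_{uu} = (cos(α))(cos(α)) + (sin(α))(sin(α)) = 1
g'_{uv} = (cos(α))(-sin(α)) + (sin(α))(cos(α)) = 0
g'_{vv} = (-sin(α))(-sin(α)) + (cos(α))(cos(α)) = 1
g'_{ij} = diag(1, 1)
The Euclidean metric is invariant under rotations.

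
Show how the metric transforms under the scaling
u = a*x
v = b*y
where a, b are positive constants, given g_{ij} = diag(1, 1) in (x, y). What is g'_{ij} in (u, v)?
Invert the transformation: x = u/a, y = v/b
g'_{ij} = (∂x^k/∂x'^i)(∂x^l/∂x'^j) g_{kl}; with g_{kl} = δ_{kl} this is Σ_k (∂x^k/∂x'^i)(∂x^k/∂x'^j).
Jacobian: ∂x/∂u = 1/a, ∂x/∂v = 0, ∂y/∂u = 0, ∂y/∂v = 1/b
g'_{uu} = (1/a)(1/a) + (0)(0) = 1/a^2
g'_{uv} = (1/a)(0) + (0)(1/b) = 0
g'_{vv} = (0)(0) + (1/b)(1/b) = 1/b^2
g'_{ij} = diag(1/a^2, 1/b^2)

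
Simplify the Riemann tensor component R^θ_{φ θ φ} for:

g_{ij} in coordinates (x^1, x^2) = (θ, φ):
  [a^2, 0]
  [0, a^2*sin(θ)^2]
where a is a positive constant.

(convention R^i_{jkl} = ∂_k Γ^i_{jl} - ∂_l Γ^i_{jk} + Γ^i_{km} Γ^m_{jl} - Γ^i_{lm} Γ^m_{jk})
Non-zero Christoffel symbols (Γ^k_{ij} = Γ^k_{ji}):
Γ^θ_{φ φ} = -sin(2*θ)/2
Γ^φ_{θ φ} = 1/tan(θ)
R^θ_{φ θ φ} = ∂_θ Γ^θ_{φ φ} - ∂_φ Γ^θ_{φ θ} + Γ^θ_{θ m} Γ^m_{φ φ} - Γ^θ_{φ m} Γ^m_{φ θ}
  = (-cos(2*θ)) - (0) + (0) - (-cos(θ)^2) = sin(θ)^2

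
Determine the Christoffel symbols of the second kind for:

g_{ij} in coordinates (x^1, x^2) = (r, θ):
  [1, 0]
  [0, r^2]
Using Γ^k_{ij} = (1/2) g^{km} (∂_i g_{mj} + ∂_j g_{mi} - ∂_m g_{ij}); the metric is diagonal, so only the m = k term contributes.
Non-zero symbols (using the symmetry Γ^k_{ij} = Γ^k_{ji}):
Γ^r_{θ θ} = (1/2) g^{rr} (∂_θ g_{rθ} + ∂_θ g_{rθ} - ∂_r g_{θθ}) = (1/2)(1)((0) + (0) - (2*r)) = -r
Γ^θ_{r θ} = (1/2) g^{θθ} (∂_r g_{θθ} + ∂_θ g_{θr} - ∂_θ g_{rθ}) = (1/2)(1/r^2)((2*r) + (0) - (0)) = 1/r
All other Christoffel symbols are zero.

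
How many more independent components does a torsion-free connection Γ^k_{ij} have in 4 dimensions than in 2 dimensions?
Independent components in n dimensions: n × n(n+1)/2 = n^2(n+1)/2.
4D: 4 × 10 = 40
2D: 2 × 3 = 6
Difference = 40 - 6 = 34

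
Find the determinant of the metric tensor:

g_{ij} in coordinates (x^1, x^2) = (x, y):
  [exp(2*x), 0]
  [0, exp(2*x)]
For a 2×2 metric: det(g) = g_{11}·g_{22} - g_{12}·g_{21}
= (exp(2*x))·(exp(2*x)) - (0)·(0)
= exp(4*x) - 0
det(g) = exp(4*x)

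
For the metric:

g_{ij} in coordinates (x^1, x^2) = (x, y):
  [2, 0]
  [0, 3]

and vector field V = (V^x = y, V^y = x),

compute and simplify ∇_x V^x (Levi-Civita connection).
All Christoffel symbols are zero.
∇_x V^x = ∂_x V^x + Γ^x_{x j} V^j
  = (0) + (0)(y) + (0)(x)
  = 0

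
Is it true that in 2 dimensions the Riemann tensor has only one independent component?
The number of independent components is n^2(n^2-1)/12 = 4·3/12 = 1 for n = 2 (e.g. R_{1212}).
Yes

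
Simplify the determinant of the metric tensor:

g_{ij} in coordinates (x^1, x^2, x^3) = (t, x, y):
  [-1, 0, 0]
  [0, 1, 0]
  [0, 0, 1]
Diagonal metric: det(g) = g_{11}·g_{22}·g_{33}
= (-1)·(1)·(1)
det(g) = -1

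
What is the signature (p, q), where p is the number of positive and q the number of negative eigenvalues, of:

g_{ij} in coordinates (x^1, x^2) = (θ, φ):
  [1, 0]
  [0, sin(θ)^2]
The metric is diagonal, so its eigenvalues are the diagonal entries: 1, sin(θ)^2 (at a generic point, where coordinate-dependent entries are positive).
2 positive, 0 negative.
(2, 0) - Riemannian (positive definite)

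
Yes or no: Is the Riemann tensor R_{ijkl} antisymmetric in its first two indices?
R_{ijkl} = -R_{jikl} (follows from metric compatibility).
Yes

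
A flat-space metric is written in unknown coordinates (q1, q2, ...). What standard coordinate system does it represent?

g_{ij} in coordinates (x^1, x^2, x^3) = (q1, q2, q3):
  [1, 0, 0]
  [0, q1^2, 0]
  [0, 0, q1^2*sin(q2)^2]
The line element ds^2 = dq1^2 + q1^2 dq2^2 + q1^2 sin(q2)^2 dq3^2 is dr^2 + r^2 dθ^2 + r^2 sin(θ)^2 dφ^2 with q1 = r, q2 = θ, q3 = φ.
spherical coordinates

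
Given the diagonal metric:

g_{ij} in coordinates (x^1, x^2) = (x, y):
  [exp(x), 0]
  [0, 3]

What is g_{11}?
With x^1 = x, x^2 = y, g_{11} = g_{xx} is the row-1, column-1 entry of the matrix.
g_{11} = exp(x)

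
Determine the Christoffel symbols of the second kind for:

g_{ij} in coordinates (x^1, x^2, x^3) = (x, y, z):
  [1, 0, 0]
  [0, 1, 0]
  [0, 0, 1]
Using Γ^k_{ij} = (1/2) g^{km} (∂_i g_{mj} + ∂_j g_{mi} - ∂_m g_{ij}); the metric is diagonal, so only the m = k term contributes.
Every metric component is constant, so all ∂_m g_{ij} = 0 and every Christoffel symbol vanishes.
All Christoffel symbols are zero.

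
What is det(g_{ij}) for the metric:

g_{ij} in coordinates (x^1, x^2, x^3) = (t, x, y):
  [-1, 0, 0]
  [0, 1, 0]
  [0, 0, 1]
Diagonal metric: det(g) = g_{11}·g_{22}·g_{33}
= (-1)·(1)·(1)
det(g) = -1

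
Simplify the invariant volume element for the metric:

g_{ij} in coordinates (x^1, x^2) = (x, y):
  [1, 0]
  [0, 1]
det(g) = 1
√|det(g)| = 1
Volume element: dV = 1 dx dy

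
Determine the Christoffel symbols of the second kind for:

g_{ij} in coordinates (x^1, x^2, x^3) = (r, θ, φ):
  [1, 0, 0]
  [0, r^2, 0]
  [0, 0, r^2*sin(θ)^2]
Using Γ^k_{ij} = (1/2) g^{km} (∂_i g_{mj} + ∂_j g_{mi} - ∂_m g_{ij}); the metric is diagonal, so only the m = k term contributes.
Non-zero symbols (using the symmetry Γ^k_{ij} = Γ^k_{ji}):
Γ^r_{θ θ} = (1/2) g^{rr} (∂_θ g_{rθ} + ∂_θ g_{rθ} - ∂_r g_{θθ}) = (1/2)(1)((0) + (0) - (2*r)) = -r
Γ^r_{φ φ} = (1/2) g^{rr} (∂_φ g_{rφ} + ∂_φ g_{rφ} - ∂_r g_{φφ}) = (1/2)(1)((0) + (0) - (2*r*sin(θ)^2)) = -r*sin(θ)^2
Γ^θ_{r θ} = (1/2) g^{θθ} (∂_r g_{θθ} + ∂_θ g_{θr} - ∂_θ g_{rθ}) = (1/2)(1/r^2)((2*r) + (0) - (0)) = 1/r
Γ^θ_{φ φ} = (1/2) g^{θθ} (∂_φ g_{θφ} + ∂_φ g_{θφ} - ∂_θ g_{φφ}) = (1/2)(1/r^2)((0) + (0) - (r^2*sin(2*θ))) = -sin(2*θ)/2
Γ^φ_{r φ} = (1/2) g^{φφ} (∂_r g_{φφ} + ∂_φ g_{φr} - ∂_φ g_{rφ}) = (1/2)(1/(r^2*sin(θ)^2))((2*r*sin(θ)^2) + (0) - (0)) = 1/r
Γ^φ_{θ φ} = (1/2) g^{φφ} (∂_θ g_{φφ} + ∂_φ g_{φθ} - ∂_φ g_{θφ}) = (1/2)(1/(r^2*sin(θ)^2))((r^2*sin(2*θ)) + (0) - (0)) = 1/tan(θ)
All other Christoffel symbols are zero.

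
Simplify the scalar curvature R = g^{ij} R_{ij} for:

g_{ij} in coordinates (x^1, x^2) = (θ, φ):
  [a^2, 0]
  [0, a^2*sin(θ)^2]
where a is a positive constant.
Non-zero Christoffel symbols (Γ^k_{ij} = Γ^k_{ji}):
Γ^θ_{φ φ} = -sin(2*θ)/2
Γ^φ_{θ φ} = 1/tan(θ)
Ricci tensor (R_{ij} = R^k_{ikj}): R_{θθ} = 1, R_{θφ} = 0, R_{φφ} = sin(θ)^2
Inverse metric: g^{θθ} = 1/a^2, g^{φφ} = 1/(a^2*sin(θ)^2)
R = g^{ij} R_{ij} = (1/a^2)(1) + (1/(a^2*sin(θ)^2))(sin(θ)^2) = 2/a^2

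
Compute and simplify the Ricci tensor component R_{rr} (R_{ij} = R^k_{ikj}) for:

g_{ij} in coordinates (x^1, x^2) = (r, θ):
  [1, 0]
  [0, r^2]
Non-zero Christoffel symbols (Γ^k_{ij} = Γ^k_{ji}):
Γ^r_{θ θ} = -r
Γ^θ_{r θ} = 1/r
R^r_{r r r} = 0 (a repeated index in an antisymmetric pair)
R^θ_{r θ r} = ∂_θ Γ^θ_{r r} - ∂_r Γ^θ_{r θ} + Γ^θ_{θ m} Γ^m_{r r} - Γ^θ_{r m} Γ^m_{r θ}
  = (0) - (-1/r^2) + (0) - (1/r^2) = 0
R_{rr} = R^r_{r r r} + R^θ_{r θ r} = (0) + (0) = 0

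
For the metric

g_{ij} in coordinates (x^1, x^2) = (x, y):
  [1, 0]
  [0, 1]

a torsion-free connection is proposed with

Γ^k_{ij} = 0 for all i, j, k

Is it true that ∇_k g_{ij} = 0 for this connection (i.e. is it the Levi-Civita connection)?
Using ∇_k g_{ij} = ∂_k g_{ij} - Γ^m_{ki} g_{mj} - Γ^m_{kj} g_{im}:
e.g. ∇_y g_{xy} = (0) - (0) - (0) = 0
Every component ∇_k g_{ij} vanishes: the connection is metric compatible.
Yes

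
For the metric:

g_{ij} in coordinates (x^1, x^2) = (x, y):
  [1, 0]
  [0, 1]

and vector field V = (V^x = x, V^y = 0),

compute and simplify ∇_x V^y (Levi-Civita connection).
All Christoffel symbols are zero.
∇_x V^y = ∂_x V^y + Γ^y_{x j} V^j
  = (0) + (0)(x) + (0)(0)
  = 0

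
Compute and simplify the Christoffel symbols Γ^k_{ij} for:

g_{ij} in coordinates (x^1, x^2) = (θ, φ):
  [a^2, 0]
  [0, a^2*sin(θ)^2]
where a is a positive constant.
Using Γ^k_{ij} = (1/2) g^{km} (∂_i g_{mj} + ∂_j g_{mi} - ∂_m g_{ij}); the metric is diagonal, so only the m = k term contributes.
Non-zero symbols (using the symmetry Γ^k_{ij} = Γ^k_{ji}):
Γ^θ_{φ φ} = (1/2) g^{θθ} (∂_φ g_{θφ} + ∂_φ g_{θφ} - ∂_θ g_{φφ}) = (1/2)(1/a^2)((0) + (0) - (a^2*sin(2*θ))) = -sin(2*θ)/2
Γ^φ_{θ φ} = (1/2) g^{φφ} (∂_θ g_{φφ} + ∂_φ g_{φθ} - ∂_φ g_{θφ}) = (1/2)(1/(a^2*sin(θ)^2))((a^2*sin(2*θ)) + (0) - (0)) = 1/tan(θ)
All other Christoffel symbols are zero.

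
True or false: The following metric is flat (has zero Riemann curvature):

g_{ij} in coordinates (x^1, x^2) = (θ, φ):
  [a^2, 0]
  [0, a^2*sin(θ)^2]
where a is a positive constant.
Non-zero Christoffel symbols:
Γ^θ_{φ φ} = -sin(2*θ)/2
Γ^φ_{θ φ} = 1/tan(θ)
Ricci tensor: R_{θθ} = 1, R_{θφ} = 0, R_{φφ} = sin(θ)^2
The Ricci tensor is non-zero, so the Riemann tensor is non-zero: not flat.
False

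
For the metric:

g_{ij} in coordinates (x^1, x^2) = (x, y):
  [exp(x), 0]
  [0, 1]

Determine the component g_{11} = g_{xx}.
With x^1 = x, x^2 = y, g_{11} = g_{xx} is the row-1, column-1 entry of the matrix.
g_{11} = exp(x)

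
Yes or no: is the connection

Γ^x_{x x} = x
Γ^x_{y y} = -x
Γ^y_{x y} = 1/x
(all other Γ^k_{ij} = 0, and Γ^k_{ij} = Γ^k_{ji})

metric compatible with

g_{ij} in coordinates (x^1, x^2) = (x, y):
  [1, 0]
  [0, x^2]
Using ∇_k g_{ij} = ∂_k g_{ij} - Γ^m_{ki} g_{mj} - Γ^m_{kj} g_{im}:
∇_x g_{xx} = (0) - (x) - (x) = -2*x ≠ 0
So the connection is not metric compatible (it is not the Levi-Civita connection).
No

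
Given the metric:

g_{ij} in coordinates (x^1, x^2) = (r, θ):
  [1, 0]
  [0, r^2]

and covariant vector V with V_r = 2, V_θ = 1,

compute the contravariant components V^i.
Inverse metric (diagonal): g^{rr} = 1, g^{θθ} = 1/r^2
V^i = g^{ij} V_j:
V^r = (1)(2) + (0)(1) = 2
V^θ = (0)(2) + (1/r^2)(1) = 1/r^2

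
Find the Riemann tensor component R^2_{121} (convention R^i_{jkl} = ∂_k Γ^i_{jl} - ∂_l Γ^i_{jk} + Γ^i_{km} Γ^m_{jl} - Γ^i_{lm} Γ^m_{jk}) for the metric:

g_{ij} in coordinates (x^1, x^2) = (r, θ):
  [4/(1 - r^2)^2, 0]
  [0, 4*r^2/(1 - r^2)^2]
Non-zero Christoffel symbols (Γ^k_{ij} = Γ^k_{ji}):
Γ^r_{r r} = 2*r/(1 - r^2)
Γ^r_{θ θ} = (r^3 + r)/(r^2 - 1)
Γ^θ_{r θ} = (-r^2 - 1)/(r^3 - r)
R^θ_{r θ r} = ∂_θ Γ^θ_{r r} - ∂_r Γ^θ_{r θ} + Γ^θ_{θ m} Γ^m_{r r} - Γ^θ_{r m} Γ^m_{r θ}
  = (0) - ((r^4 + 4*r^2 - 1)/(r^3 - r)^2) + (2*(r^2 + 1)/(r^2 - 1)^2) - ((r^2 + 1)^2/(r^3 - r)^2) = -4/(r^2 - 1)^2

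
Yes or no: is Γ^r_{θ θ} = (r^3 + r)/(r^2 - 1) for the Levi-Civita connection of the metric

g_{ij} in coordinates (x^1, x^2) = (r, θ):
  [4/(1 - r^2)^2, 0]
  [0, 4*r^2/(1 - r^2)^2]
Γ^r_{θ θ} = (1/2) g^{rr} (∂_θ g_{rθ} + ∂_θ g_{rθ} - ∂_r g_{θθ}) = (1/2)((1 - r^2)^2/4)((0) + (0) - (-8*(r^3 + r)/(r^2 - 1)^3)) = (r^3 + r)/(r^2 - 1)
This equals the proposed value (r^3 + r)/(r^2 - 1).
Yes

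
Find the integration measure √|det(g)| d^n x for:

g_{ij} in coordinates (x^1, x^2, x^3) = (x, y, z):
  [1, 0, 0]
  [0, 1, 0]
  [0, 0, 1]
det(g) = 1
√|det(g)| = 1
Volume element: dV = 1 dx dy dz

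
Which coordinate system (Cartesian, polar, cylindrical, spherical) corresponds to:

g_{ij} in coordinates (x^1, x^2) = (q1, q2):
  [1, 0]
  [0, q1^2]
The line element ds^2 = dq1^2 + q1^2 dq2^2 is dr^2 + r^2 dθ^2 with q1 = r, q2 = θ.
polar coordinates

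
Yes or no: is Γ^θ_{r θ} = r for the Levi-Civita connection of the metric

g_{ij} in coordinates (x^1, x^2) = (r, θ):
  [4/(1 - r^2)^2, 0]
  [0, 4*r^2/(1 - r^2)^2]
Γ^θ_{r θ} = (1/2) g^{θθ} (∂_r g_{θθ} + ∂_θ g_{θr} - ∂_θ g_{rθ}) = (1/2)((1 - r^2)^2/(4*r^2))((-8*(r^3 + r)/(r^2 - 1)^3) + (0) - (0)) = (-r^2 - 1)/(r^3 - r)
This differs from the proposed value r.
No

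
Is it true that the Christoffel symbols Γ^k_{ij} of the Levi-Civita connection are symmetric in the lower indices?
The Levi-Civita connection is torsion-free, which is exactly Γ^k_{ij} = Γ^k_{ji}.
Yes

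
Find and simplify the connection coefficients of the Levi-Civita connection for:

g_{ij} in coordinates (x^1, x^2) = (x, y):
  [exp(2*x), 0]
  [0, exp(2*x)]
Using Γ^k_{ij} = (1/2) g^{km} (∂_i g_{mj} + ∂_j g_{mi} - ∂_m g_{ij}); the metric is diagonal, so only the m = k term contributes.
Non-zero symbols (using the symmetry Γ^k_{ij} = Γ^k_{ji}):
Γ^x_{x x} = (1/2) g^{xx} (∂_x g_{xx} + ∂_x g_{xx} - ∂_x g_{xx}) = (1/2)(exp(-2*x))((2*exp(2*x)) + (2*exp(2*x)) - (2*exp(2*x))) = 1
Γ^x_{y y} = (1/2) g^{xx} (∂_y g_{xy} + ∂_y g_{xy} - ∂_x g_{yy}) = (1/2)(exp(-2*x))((0) + (0) - (2*exp(2*x))) = -1
Γ^y_{x y} = (1/2) g^{yy} (∂_x g_{yy} + ∂_y g_{yx} - ∂_y g_{xy}) = (1/2)(exp(-2*x))((2*exp(2*x)) + (0) - (0)) = 1
All other Christoffel symbols are zero.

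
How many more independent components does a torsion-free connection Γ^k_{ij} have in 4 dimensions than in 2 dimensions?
Independent components in n dimensions: n × n(n+1)/2 = n^2(n+1)/2.
4D: 4 × 10 = 40
2D: 2 × 3 = 6
Difference = 40 - 6 = 34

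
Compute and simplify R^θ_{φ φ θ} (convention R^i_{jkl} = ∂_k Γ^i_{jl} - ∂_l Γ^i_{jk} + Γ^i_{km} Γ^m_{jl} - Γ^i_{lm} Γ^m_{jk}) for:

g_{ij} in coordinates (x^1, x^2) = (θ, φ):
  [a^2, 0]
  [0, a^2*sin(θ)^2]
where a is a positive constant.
Non-zero Christoffel symbols (Γ^k_{ij} = Γ^k_{ji}):
Γ^θ_{φ φ} = -sin(2*θ)/2
Γ^φ_{θ φ} = 1/tan(θ)
R^θ_{φ φ θ} = ∂_φ Γ^θ_{φ θ} - ∂_θ Γ^θ_{φ φ} + Γ^θ_{φ m} Γ^m_{φ θ} - Γ^θ_{θ m} Γ^m_{φ φ}
  = (0) - (-cos(2*θ)) + (-cos(θ)^2) - (0) = -sin(θ)^2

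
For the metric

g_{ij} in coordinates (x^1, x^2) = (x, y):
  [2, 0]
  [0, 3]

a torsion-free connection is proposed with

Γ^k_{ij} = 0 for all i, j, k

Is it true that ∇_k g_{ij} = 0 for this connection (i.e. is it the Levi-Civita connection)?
Using ∇_k g_{ij} = ∂_k g_{ij} - Γ^m_{ki} g_{mj} - Γ^m_{kj} g_{im}:
e.g. ∇_x g_{yy} = (0) - (0) - (0) = 0
Every component ∇_k g_{ij} vanishes: the connection is metric compatible.
Yes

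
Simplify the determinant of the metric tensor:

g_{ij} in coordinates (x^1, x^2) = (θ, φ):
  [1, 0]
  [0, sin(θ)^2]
For a 2×2 metric: det(g) = g_{11}·g_{22} - g_{12}·g_{21}
= (1)·(sin(θ)^2) - (0)·(0)
= sin(θ)^2 - 0
det(g) = sin(θ)^2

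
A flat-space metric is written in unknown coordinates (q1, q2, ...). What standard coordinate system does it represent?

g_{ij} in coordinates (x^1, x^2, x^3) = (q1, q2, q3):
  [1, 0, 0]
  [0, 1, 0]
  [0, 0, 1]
All components are constant and the metric is the identity, i.e. orthonormal rectilinear coordinates.
Cartesian (3D) coordinates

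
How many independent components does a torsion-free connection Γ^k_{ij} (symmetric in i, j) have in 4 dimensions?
Γ^k_{ij} has n choices for the upper index and n(n+1)/2 independent symmetric lower index pairs.
Total = 4 × 4×5/2 = 4 × 10 = 40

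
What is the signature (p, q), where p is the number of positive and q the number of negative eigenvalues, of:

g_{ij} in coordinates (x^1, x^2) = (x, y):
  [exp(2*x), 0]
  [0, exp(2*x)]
The metric is diagonal, so its eigenvalues are the diagonal entries: exp(2*x), exp(2*x) (at a generic point, where coordinate-dependent entries are positive).
2 positive, 0 negative.
(2, 0) - Riemannian (positive definite)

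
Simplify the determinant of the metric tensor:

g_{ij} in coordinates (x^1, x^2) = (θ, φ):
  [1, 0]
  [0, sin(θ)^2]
For a 2×2 metric: det(g) = g_{11}·g_{22} - g_{12}·g_{21}
= (1)·(sin(θ)^2) - (0)·(0)
= sin(θ)^2 - 0
det(g) = sin(θ)^2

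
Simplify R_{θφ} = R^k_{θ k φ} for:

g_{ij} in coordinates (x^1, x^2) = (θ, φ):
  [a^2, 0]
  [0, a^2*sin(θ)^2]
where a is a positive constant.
Non-zero Christoffel symbols (Γ^k_{ij} = Γ^k_{ji}):
Γ^θ_{φ φ} = -sin(2*θ)/2
Γ^φ_{θ φ} = 1/tan(θ)
R^θ_{θ θ φ} = 0 (a repeated index in an antisymmetric pair)
R^φ_{θ φ φ} = 0 (a repeated index in an antisymmetric pair)
R_{θφ} = R^θ_{θ θ φ} + R^φ_{θ φ φ} = (0) + (0) = 0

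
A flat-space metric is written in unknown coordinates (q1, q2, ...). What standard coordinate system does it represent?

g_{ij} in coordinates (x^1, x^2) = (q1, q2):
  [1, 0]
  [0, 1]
All components are constant and the metric is the identity, i.e. orthonormal rectilinear coordinates.
Cartesian (2D) coordinates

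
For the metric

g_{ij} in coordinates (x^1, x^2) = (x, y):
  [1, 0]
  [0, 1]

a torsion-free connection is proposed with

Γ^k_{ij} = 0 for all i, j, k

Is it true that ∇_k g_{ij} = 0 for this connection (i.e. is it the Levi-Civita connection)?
Using ∇_k g_{ij} = ∂_k g_{ij} - Γ^m_{ki} g_{mj} - Γ^m_{kj} g_{im}:
e.g. ∇_y g_{xy} = (0) - (0) - (0) = 0
Every component ∇_k g_{ij} vanishes: the connection is metric compatible.
Yes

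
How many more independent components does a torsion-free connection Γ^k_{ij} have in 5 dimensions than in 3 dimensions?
Independent components in n dimensions: n × n(n+1)/2 = n^2(n+1)/2.
5D: 5 × 15 = 75
3D: 3 × 6 = 18
Difference = 75 - 18 = 57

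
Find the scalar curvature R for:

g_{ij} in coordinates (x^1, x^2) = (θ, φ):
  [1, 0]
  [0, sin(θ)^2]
Non-zero Christoffel symbols (Γ^k_{ij} = Γ^k_{ji}):
Γ^θ_{φ φ} = -sin(2*θ)/2
Γ^φ_{θ φ} = 1/tan(θ)
Ricci tensor (R_{ij} = R^k_{ikj}): R_{θθ} = 1, R_{θφ} = 0, R_{φφ} = sin(θ)^2
Inverse metric: g^{θθ} = 1, g^{φφ} = 1/sin(θ)^2
R = g^{ij} R_{ij} = (1)(1) + (1/sin(θ)^2)(sin(θ)^2) = 2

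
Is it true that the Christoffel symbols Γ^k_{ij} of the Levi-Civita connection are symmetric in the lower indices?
The Levi-Civita connection is torsion-free, which is exactly Γ^k_{ij} = Γ^k_{ji}.
Yes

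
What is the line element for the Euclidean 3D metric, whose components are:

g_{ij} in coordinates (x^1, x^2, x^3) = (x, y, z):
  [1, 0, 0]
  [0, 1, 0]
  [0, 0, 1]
ds^2 = g_{ij} dx^i dx^j; only the non-zero components contribute.
ds^2 = dx^2 + dy^2 + dz^2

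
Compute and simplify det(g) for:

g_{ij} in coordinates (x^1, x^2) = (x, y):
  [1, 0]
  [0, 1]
For a 2×2 metric: det(g) = g_{11}·g_{22} - g_{12}·g_{21}
= (1)·(1) - (0)·(0)
= 1 - 0
det(g) = 1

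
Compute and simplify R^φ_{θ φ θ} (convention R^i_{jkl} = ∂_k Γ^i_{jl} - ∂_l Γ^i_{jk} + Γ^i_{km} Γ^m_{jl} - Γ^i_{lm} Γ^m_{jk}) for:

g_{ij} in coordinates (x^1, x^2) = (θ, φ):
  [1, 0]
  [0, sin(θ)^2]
Non-zero Christoffel symbols (Γ^k_{ij} = Γ^k_{ji}):
Γ^θ_{φ φ} = -sin(2*θ)/2
Γ^φ_{θ φ} = 1/tan(θ)
R^φ_{θ φ θ} = ∂_φ Γ^φ_{θ θ} - ∂_θ Γ^φ_{θ φ} + Γ^φ_{φ m} Γ^m_{θ θ} - Γ^φ_{θ m} Γ^m_{θ φ}
  = (0) - (-1/sin(θ)^2) + (0) - (1/tan(θ)^2) = 1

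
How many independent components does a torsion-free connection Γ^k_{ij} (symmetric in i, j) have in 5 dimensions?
Γ^k_{ij} has n choices for the upper index and n(n+1)/2 independent symmetric lower index pairs.
Total = 5 × 5×6/2 = 5 × 15 = 75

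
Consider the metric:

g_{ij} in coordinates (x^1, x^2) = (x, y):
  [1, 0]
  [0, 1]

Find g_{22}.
With x^1 = x, x^2 = y, g_{22} = g_{yy} is the row-2, column-2 entry of the matrix.
g_{22} = 1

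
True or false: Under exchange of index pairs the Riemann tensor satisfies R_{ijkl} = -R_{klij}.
The pair-exchange symmetry has a plus sign: R_{ijkl} = +R_{klij}.
False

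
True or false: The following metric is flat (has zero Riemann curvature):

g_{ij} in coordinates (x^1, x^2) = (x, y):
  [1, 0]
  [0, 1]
All metric components are constant, so every Christoffel symbol vanishes and R^i_{jkl} = 0.
True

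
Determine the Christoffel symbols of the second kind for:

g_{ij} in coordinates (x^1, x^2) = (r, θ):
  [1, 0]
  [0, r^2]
Using Γ^k_{ij} = (1/2) g^{km} (∂_i g_{mj} + ∂_j g_{mi} - ∂_m g_{ij}); the metric is diagonal, so only the m = k term contributes.
Non-zero symbols (using the symmetry Γ^k_{ij} = Γ^k_{ji}):
Γ^r_{θ θ} = (1/2) g^{rr} (∂_θ g_{rθ} + ∂_θ g_{rθ} - ∂_r g_{θθ}) = (1/2)(1)((0) + (0) - (2*r)) = -r
Γ^θ_{r θ} = (1/2) g^{θθ} (∂_r g_{θθ} + ∂_θ g_{θr} - ∂_θ g_{rθ}) = (1/2)(1/r^2)((2*r) + (0) - (0)) = 1/r
All other Christoffel symbols are zero.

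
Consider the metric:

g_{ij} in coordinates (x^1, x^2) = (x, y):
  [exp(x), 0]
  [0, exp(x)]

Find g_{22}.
With x^1 = x, x^2 = y, g_{22} = g_{yy} is the row-2, column-2 entry of the matrix.
g_{22} = exp(x)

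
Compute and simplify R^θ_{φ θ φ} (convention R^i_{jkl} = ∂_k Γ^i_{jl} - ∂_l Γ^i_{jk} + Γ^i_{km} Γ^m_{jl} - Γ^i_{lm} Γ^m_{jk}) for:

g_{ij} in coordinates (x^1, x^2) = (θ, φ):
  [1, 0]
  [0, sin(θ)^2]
Non-zero Christoffel symbols (Γ^k_{ij} = Γ^k_{ji}):
Γ^θ_{φ φ} = -sin(2*θ)/2
Γ^φ_{θ φ} = 1/tan(θ)
R^θ_{φ θ φ} = ∂_θ Γ^θ_{φ φ} - ∂_φ Γ^θ_{φ θ} + Γ^θ_{θ m} Γ^m_{φ φ} - Γ^θ_{φ m} Γ^m_{φ θ}
  = (-cos(2*θ)) - (0) + (0) - (-cos(θ)^2) = sin(θ)^2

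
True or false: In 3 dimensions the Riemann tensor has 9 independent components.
n^2(n^2-1)/12 = 9·8/12 = 6 independent components for n = 3.
False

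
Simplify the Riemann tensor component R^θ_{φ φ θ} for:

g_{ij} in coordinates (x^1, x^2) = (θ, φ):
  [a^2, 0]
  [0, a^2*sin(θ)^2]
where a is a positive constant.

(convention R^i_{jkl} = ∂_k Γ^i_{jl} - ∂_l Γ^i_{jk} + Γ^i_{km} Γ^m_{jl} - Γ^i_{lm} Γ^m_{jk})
Non-zero Christoffel symbols (Γ^k_{ij} = Γ^k_{ji}):
Γ^θ_{φ φ} = -sin(2*θ)/2
Γ^φ_{θ φ} = 1/tan(θ)
R^θ_{φ φ θ} = ∂_φ Γ^θ_{φ θ} - ∂_θ Γ^θ_{φ φ} + Γ^θ_{φ m} Γ^m_{φ θ} - Γ^θ_{θ m} Γ^m_{φ φ}
  = (0) - (-cos(2*θ)) + (-cos(θ)^2) - (0) = -sin(θ)^2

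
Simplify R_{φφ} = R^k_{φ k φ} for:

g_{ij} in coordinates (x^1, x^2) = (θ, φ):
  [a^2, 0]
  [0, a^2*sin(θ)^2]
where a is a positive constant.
Non-zero Christoffel symbols (Γ^k_{ij} = Γ^k_{ji}):
Γ^θ_{φ φ} = -sin(2*θ)/2
Γ^φ_{θ φ} = 1/tan(θ)
R^θ_{φ θ φ} = ∂_θ Γ^θ_{φ φ} - ∂_φ Γ^θ_{φ θ} + Γ^θ_{θ m} Γ^m_{φ φ} - Γ^θ_{φ m} Γ^m_{φ θ}
  = (-cos(2*θ)) - (0) + (0) - (-cos(θ)^2) = sin(θ)^2
R^φ_{φ φ φ} = 0 (a repeated index in an antisymmetric pair)
R_{φφ} = R^θ_{φ θ φ} + R^φ_{φ φ φ} = (sin(θ)^2) + (0) = sin(θ)^2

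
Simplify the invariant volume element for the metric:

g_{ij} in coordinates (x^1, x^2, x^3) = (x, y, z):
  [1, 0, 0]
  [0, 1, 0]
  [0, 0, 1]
det(g) = 1
√|det(g)| = 1
Volume element: dV = 1 dx dy dz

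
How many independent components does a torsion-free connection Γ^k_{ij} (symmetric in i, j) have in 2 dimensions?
Γ^k_{ij} has n choices for the upper index and n(n+1)/2 independent symmetric lower index pairs.
Total = 2 × 2×3/2 = 2 × 3 = 6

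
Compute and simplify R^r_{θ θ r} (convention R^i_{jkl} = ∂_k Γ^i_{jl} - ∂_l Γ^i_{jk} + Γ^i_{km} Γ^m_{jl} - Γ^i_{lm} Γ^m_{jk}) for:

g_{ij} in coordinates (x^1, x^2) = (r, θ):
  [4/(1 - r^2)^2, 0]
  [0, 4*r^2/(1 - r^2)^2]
Non-zero Christoffel symbols (Γ^k_{ij} = Γ^k_{ji}):
Γ^r_{r r} = 2*r/(1 - r^2)
Γ^r_{θ θ} = (r^3 + r)/(r^2 - 1)
Γ^θ_{r θ} = (-r^2 - 1)/(r^3 - r)
R^r_{θ θ r} = ∂_θ Γ^r_{θ r} - ∂_r Γ^r_{θ θ} + Γ^r_{θ m} Γ^m_{θ r} - Γ^r_{r m} Γ^m_{θ θ}
  = (0) - ((r^4 - 4*r^2 - 1)/(r^2 - 1)^2) + (-(r^2 + 1)^2/(r^2 - 1)^2) - (-2*r^2*(r^2 + 1)/(r^2 - 1)^2) = 4*r^2/(r^2 - 1)^2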